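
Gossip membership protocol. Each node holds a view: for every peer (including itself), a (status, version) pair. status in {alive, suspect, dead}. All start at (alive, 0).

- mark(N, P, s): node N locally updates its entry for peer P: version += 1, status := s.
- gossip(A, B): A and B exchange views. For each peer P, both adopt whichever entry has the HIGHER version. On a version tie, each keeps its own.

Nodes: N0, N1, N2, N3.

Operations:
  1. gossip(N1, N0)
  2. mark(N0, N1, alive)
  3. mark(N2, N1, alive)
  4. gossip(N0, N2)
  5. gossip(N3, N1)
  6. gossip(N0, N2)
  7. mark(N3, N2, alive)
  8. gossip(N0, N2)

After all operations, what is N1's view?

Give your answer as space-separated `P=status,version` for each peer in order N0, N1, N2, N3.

Op 1: gossip N1<->N0 -> N1.N0=(alive,v0) N1.N1=(alive,v0) N1.N2=(alive,v0) N1.N3=(alive,v0) | N0.N0=(alive,v0) N0.N1=(alive,v0) N0.N2=(alive,v0) N0.N3=(alive,v0)
Op 2: N0 marks N1=alive -> (alive,v1)
Op 3: N2 marks N1=alive -> (alive,v1)
Op 4: gossip N0<->N2 -> N0.N0=(alive,v0) N0.N1=(alive,v1) N0.N2=(alive,v0) N0.N3=(alive,v0) | N2.N0=(alive,v0) N2.N1=(alive,v1) N2.N2=(alive,v0) N2.N3=(alive,v0)
Op 5: gossip N3<->N1 -> N3.N0=(alive,v0) N3.N1=(alive,v0) N3.N2=(alive,v0) N3.N3=(alive,v0) | N1.N0=(alive,v0) N1.N1=(alive,v0) N1.N2=(alive,v0) N1.N3=(alive,v0)
Op 6: gossip N0<->N2 -> N0.N0=(alive,v0) N0.N1=(alive,v1) N0.N2=(alive,v0) N0.N3=(alive,v0) | N2.N0=(alive,v0) N2.N1=(alive,v1) N2.N2=(alive,v0) N2.N3=(alive,v0)
Op 7: N3 marks N2=alive -> (alive,v1)
Op 8: gossip N0<->N2 -> N0.N0=(alive,v0) N0.N1=(alive,v1) N0.N2=(alive,v0) N0.N3=(alive,v0) | N2.N0=(alive,v0) N2.N1=(alive,v1) N2.N2=(alive,v0) N2.N3=(alive,v0)

Answer: N0=alive,0 N1=alive,0 N2=alive,0 N3=alive,0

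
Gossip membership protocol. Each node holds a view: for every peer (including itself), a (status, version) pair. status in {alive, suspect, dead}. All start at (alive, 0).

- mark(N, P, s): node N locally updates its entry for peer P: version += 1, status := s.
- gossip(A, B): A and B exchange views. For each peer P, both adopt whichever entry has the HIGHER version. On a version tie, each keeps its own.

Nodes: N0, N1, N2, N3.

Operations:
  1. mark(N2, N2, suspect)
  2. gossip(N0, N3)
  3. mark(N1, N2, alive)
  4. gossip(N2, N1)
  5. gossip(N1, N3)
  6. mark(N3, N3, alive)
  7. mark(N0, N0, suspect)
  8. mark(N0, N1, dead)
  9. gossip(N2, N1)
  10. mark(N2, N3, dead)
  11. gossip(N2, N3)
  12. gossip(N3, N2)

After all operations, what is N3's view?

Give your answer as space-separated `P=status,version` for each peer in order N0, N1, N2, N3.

Answer: N0=alive,0 N1=alive,0 N2=alive,1 N3=alive,1

Derivation:
Op 1: N2 marks N2=suspect -> (suspect,v1)
Op 2: gossip N0<->N3 -> N0.N0=(alive,v0) N0.N1=(alive,v0) N0.N2=(alive,v0) N0.N3=(alive,v0) | N3.N0=(alive,v0) N3.N1=(alive,v0) N3.N2=(alive,v0) N3.N3=(alive,v0)
Op 3: N1 marks N2=alive -> (alive,v1)
Op 4: gossip N2<->N1 -> N2.N0=(alive,v0) N2.N1=(alive,v0) N2.N2=(suspect,v1) N2.N3=(alive,v0) | N1.N0=(alive,v0) N1.N1=(alive,v0) N1.N2=(alive,v1) N1.N3=(alive,v0)
Op 5: gossip N1<->N3 -> N1.N0=(alive,v0) N1.N1=(alive,v0) N1.N2=(alive,v1) N1.N3=(alive,v0) | N3.N0=(alive,v0) N3.N1=(alive,v0) N3.N2=(alive,v1) N3.N3=(alive,v0)
Op 6: N3 marks N3=alive -> (alive,v1)
Op 7: N0 marks N0=suspect -> (suspect,v1)
Op 8: N0 marks N1=dead -> (dead,v1)
Op 9: gossip N2<->N1 -> N2.N0=(alive,v0) N2.N1=(alive,v0) N2.N2=(suspect,v1) N2.N3=(alive,v0) | N1.N0=(alive,v0) N1.N1=(alive,v0) N1.N2=(alive,v1) N1.N3=(alive,v0)
Op 10: N2 marks N3=dead -> (dead,v1)
Op 11: gossip N2<->N3 -> N2.N0=(alive,v0) N2.N1=(alive,v0) N2.N2=(suspect,v1) N2.N3=(dead,v1) | N3.N0=(alive,v0) N3.N1=(alive,v0) N3.N2=(alive,v1) N3.N3=(alive,v1)
Op 12: gossip N3<->N2 -> N3.N0=(alive,v0) N3.N1=(alive,v0) N3.N2=(alive,v1) N3.N3=(alive,v1) | N2.N0=(alive,v0) N2.N1=(alive,v0) N2.N2=(suspect,v1) N2.N3=(dead,v1)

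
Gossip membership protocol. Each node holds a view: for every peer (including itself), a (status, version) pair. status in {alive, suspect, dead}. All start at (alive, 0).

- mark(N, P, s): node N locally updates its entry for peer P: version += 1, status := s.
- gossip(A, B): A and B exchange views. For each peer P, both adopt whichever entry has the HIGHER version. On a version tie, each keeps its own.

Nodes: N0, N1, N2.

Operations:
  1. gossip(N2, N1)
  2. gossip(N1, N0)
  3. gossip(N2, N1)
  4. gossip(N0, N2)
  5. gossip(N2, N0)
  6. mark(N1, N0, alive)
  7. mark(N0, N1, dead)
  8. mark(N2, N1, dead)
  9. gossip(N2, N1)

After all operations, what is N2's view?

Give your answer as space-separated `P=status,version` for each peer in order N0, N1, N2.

Op 1: gossip N2<->N1 -> N2.N0=(alive,v0) N2.N1=(alive,v0) N2.N2=(alive,v0) | N1.N0=(alive,v0) N1.N1=(alive,v0) N1.N2=(alive,v0)
Op 2: gossip N1<->N0 -> N1.N0=(alive,v0) N1.N1=(alive,v0) N1.N2=(alive,v0) | N0.N0=(alive,v0) N0.N1=(alive,v0) N0.N2=(alive,v0)
Op 3: gossip N2<->N1 -> N2.N0=(alive,v0) N2.N1=(alive,v0) N2.N2=(alive,v0) | N1.N0=(alive,v0) N1.N1=(alive,v0) N1.N2=(alive,v0)
Op 4: gossip N0<->N2 -> N0.N0=(alive,v0) N0.N1=(alive,v0) N0.N2=(alive,v0) | N2.N0=(alive,v0) N2.N1=(alive,v0) N2.N2=(alive,v0)
Op 5: gossip N2<->N0 -> N2.N0=(alive,v0) N2.N1=(alive,v0) N2.N2=(alive,v0) | N0.N0=(alive,v0) N0.N1=(alive,v0) N0.N2=(alive,v0)
Op 6: N1 marks N0=alive -> (alive,v1)
Op 7: N0 marks N1=dead -> (dead,v1)
Op 8: N2 marks N1=dead -> (dead,v1)
Op 9: gossip N2<->N1 -> N2.N0=(alive,v1) N2.N1=(dead,v1) N2.N2=(alive,v0) | N1.N0=(alive,v1) N1.N1=(dead,v1) N1.N2=(alive,v0)

Answer: N0=alive,1 N1=dead,1 N2=alive,0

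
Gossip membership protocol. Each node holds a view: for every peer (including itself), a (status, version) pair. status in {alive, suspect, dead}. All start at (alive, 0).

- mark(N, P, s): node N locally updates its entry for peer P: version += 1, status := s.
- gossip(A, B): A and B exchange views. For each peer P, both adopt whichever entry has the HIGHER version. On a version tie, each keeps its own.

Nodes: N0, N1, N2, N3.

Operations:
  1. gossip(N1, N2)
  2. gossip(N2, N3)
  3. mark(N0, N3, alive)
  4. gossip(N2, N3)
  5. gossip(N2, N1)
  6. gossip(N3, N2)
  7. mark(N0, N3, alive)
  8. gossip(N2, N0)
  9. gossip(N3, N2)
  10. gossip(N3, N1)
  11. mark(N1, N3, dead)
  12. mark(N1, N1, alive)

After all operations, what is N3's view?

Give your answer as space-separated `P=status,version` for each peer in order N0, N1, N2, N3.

Op 1: gossip N1<->N2 -> N1.N0=(alive,v0) N1.N1=(alive,v0) N1.N2=(alive,v0) N1.N3=(alive,v0) | N2.N0=(alive,v0) N2.N1=(alive,v0) N2.N2=(alive,v0) N2.N3=(alive,v0)
Op 2: gossip N2<->N3 -> N2.N0=(alive,v0) N2.N1=(alive,v0) N2.N2=(alive,v0) N2.N3=(alive,v0) | N3.N0=(alive,v0) N3.N1=(alive,v0) N3.N2=(alive,v0) N3.N3=(alive,v0)
Op 3: N0 marks N3=alive -> (alive,v1)
Op 4: gossip N2<->N3 -> N2.N0=(alive,v0) N2.N1=(alive,v0) N2.N2=(alive,v0) N2.N3=(alive,v0) | N3.N0=(alive,v0) N3.N1=(alive,v0) N3.N2=(alive,v0) N3.N3=(alive,v0)
Op 5: gossip N2<->N1 -> N2.N0=(alive,v0) N2.N1=(alive,v0) N2.N2=(alive,v0) N2.N3=(alive,v0) | N1.N0=(alive,v0) N1.N1=(alive,v0) N1.N2=(alive,v0) N1.N3=(alive,v0)
Op 6: gossip N3<->N2 -> N3.N0=(alive,v0) N3.N1=(alive,v0) N3.N2=(alive,v0) N3.N3=(alive,v0) | N2.N0=(alive,v0) N2.N1=(alive,v0) N2.N2=(alive,v0) N2.N3=(alive,v0)
Op 7: N0 marks N3=alive -> (alive,v2)
Op 8: gossip N2<->N0 -> N2.N0=(alive,v0) N2.N1=(alive,v0) N2.N2=(alive,v0) N2.N3=(alive,v2) | N0.N0=(alive,v0) N0.N1=(alive,v0) N0.N2=(alive,v0) N0.N3=(alive,v2)
Op 9: gossip N3<->N2 -> N3.N0=(alive,v0) N3.N1=(alive,v0) N3.N2=(alive,v0) N3.N3=(alive,v2) | N2.N0=(alive,v0) N2.N1=(alive,v0) N2.N2=(alive,v0) N2.N3=(alive,v2)
Op 10: gossip N3<->N1 -> N3.N0=(alive,v0) N3.N1=(alive,v0) N3.N2=(alive,v0) N3.N3=(alive,v2) | N1.N0=(alive,v0) N1.N1=(alive,v0) N1.N2=(alive,v0) N1.N3=(alive,v2)
Op 11: N1 marks N3=dead -> (dead,v3)
Op 12: N1 marks N1=alive -> (alive,v1)

Answer: N0=alive,0 N1=alive,0 N2=alive,0 N3=alive,2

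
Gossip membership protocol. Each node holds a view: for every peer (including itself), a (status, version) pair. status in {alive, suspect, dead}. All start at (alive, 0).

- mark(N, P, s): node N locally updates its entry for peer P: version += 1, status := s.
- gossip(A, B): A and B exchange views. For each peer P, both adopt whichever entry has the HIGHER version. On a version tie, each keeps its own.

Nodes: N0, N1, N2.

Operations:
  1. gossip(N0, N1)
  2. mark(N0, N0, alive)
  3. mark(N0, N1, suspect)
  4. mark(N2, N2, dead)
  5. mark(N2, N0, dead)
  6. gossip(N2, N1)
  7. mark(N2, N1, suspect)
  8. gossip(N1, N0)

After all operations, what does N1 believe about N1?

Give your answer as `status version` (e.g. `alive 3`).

Answer: suspect 1

Derivation:
Op 1: gossip N0<->N1 -> N0.N0=(alive,v0) N0.N1=(alive,v0) N0.N2=(alive,v0) | N1.N0=(alive,v0) N1.N1=(alive,v0) N1.N2=(alive,v0)
Op 2: N0 marks N0=alive -> (alive,v1)
Op 3: N0 marks N1=suspect -> (suspect,v1)
Op 4: N2 marks N2=dead -> (dead,v1)
Op 5: N2 marks N0=dead -> (dead,v1)
Op 6: gossip N2<->N1 -> N2.N0=(dead,v1) N2.N1=(alive,v0) N2.N2=(dead,v1) | N1.N0=(dead,v1) N1.N1=(alive,v0) N1.N2=(dead,v1)
Op 7: N2 marks N1=suspect -> (suspect,v1)
Op 8: gossip N1<->N0 -> N1.N0=(dead,v1) N1.N1=(suspect,v1) N1.N2=(dead,v1) | N0.N0=(alive,v1) N0.N1=(suspect,v1) N0.N2=(dead,v1)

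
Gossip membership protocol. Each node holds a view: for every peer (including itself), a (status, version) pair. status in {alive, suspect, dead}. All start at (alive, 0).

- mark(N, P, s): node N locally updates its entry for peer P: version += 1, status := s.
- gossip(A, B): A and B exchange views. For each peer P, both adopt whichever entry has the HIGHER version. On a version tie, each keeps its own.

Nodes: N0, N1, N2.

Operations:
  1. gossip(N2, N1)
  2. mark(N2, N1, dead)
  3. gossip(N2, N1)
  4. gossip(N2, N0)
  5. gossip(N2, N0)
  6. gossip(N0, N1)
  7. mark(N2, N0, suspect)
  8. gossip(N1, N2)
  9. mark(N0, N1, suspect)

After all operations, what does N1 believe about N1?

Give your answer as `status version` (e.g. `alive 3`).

Op 1: gossip N2<->N1 -> N2.N0=(alive,v0) N2.N1=(alive,v0) N2.N2=(alive,v0) | N1.N0=(alive,v0) N1.N1=(alive,v0) N1.N2=(alive,v0)
Op 2: N2 marks N1=dead -> (dead,v1)
Op 3: gossip N2<->N1 -> N2.N0=(alive,v0) N2.N1=(dead,v1) N2.N2=(alive,v0) | N1.N0=(alive,v0) N1.N1=(dead,v1) N1.N2=(alive,v0)
Op 4: gossip N2<->N0 -> N2.N0=(alive,v0) N2.N1=(dead,v1) N2.N2=(alive,v0) | N0.N0=(alive,v0) N0.N1=(dead,v1) N0.N2=(alive,v0)
Op 5: gossip N2<->N0 -> N2.N0=(alive,v0) N2.N1=(dead,v1) N2.N2=(alive,v0) | N0.N0=(alive,v0) N0.N1=(dead,v1) N0.N2=(alive,v0)
Op 6: gossip N0<->N1 -> N0.N0=(alive,v0) N0.N1=(dead,v1) N0.N2=(alive,v0) | N1.N0=(alive,v0) N1.N1=(dead,v1) N1.N2=(alive,v0)
Op 7: N2 marks N0=suspect -> (suspect,v1)
Op 8: gossip N1<->N2 -> N1.N0=(suspect,v1) N1.N1=(dead,v1) N1.N2=(alive,v0) | N2.N0=(suspect,v1) N2.N1=(dead,v1) N2.N2=(alive,v0)
Op 9: N0 marks N1=suspect -> (suspect,v2)

Answer: dead 1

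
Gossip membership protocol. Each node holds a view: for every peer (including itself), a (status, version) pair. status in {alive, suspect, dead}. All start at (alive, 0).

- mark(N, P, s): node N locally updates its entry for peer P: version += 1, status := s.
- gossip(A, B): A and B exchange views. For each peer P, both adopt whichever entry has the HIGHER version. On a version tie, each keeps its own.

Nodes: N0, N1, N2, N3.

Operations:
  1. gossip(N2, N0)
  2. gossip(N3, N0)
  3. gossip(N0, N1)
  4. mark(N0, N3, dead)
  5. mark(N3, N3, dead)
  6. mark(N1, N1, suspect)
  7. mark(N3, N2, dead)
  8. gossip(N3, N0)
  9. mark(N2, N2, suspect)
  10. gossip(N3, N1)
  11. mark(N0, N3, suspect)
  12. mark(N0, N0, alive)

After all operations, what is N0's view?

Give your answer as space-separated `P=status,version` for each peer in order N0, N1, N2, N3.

Answer: N0=alive,1 N1=alive,0 N2=dead,1 N3=suspect,2

Derivation:
Op 1: gossip N2<->N0 -> N2.N0=(alive,v0) N2.N1=(alive,v0) N2.N2=(alive,v0) N2.N3=(alive,v0) | N0.N0=(alive,v0) N0.N1=(alive,v0) N0.N2=(alive,v0) N0.N3=(alive,v0)
Op 2: gossip N3<->N0 -> N3.N0=(alive,v0) N3.N1=(alive,v0) N3.N2=(alive,v0) N3.N3=(alive,v0) | N0.N0=(alive,v0) N0.N1=(alive,v0) N0.N2=(alive,v0) N0.N3=(alive,v0)
Op 3: gossip N0<->N1 -> N0.N0=(alive,v0) N0.N1=(alive,v0) N0.N2=(alive,v0) N0.N3=(alive,v0) | N1.N0=(alive,v0) N1.N1=(alive,v0) N1.N2=(alive,v0) N1.N3=(alive,v0)
Op 4: N0 marks N3=dead -> (dead,v1)
Op 5: N3 marks N3=dead -> (dead,v1)
Op 6: N1 marks N1=suspect -> (suspect,v1)
Op 7: N3 marks N2=dead -> (dead,v1)
Op 8: gossip N3<->N0 -> N3.N0=(alive,v0) N3.N1=(alive,v0) N3.N2=(dead,v1) N3.N3=(dead,v1) | N0.N0=(alive,v0) N0.N1=(alive,v0) N0.N2=(dead,v1) N0.N3=(dead,v1)
Op 9: N2 marks N2=suspect -> (suspect,v1)
Op 10: gossip N3<->N1 -> N3.N0=(alive,v0) N3.N1=(suspect,v1) N3.N2=(dead,v1) N3.N3=(dead,v1) | N1.N0=(alive,v0) N1.N1=(suspect,v1) N1.N2=(dead,v1) N1.N3=(dead,v1)
Op 11: N0 marks N3=suspect -> (suspect,v2)
Op 12: N0 marks N0=alive -> (alive,v1)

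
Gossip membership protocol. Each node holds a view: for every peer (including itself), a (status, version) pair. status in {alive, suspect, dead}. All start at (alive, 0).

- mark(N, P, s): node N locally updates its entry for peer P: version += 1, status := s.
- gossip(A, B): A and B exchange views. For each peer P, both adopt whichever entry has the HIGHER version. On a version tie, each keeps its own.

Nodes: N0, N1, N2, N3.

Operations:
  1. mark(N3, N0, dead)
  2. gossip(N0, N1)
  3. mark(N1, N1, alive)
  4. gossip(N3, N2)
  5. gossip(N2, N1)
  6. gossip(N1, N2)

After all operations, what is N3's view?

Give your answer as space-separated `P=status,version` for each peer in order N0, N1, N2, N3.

Answer: N0=dead,1 N1=alive,0 N2=alive,0 N3=alive,0

Derivation:
Op 1: N3 marks N0=dead -> (dead,v1)
Op 2: gossip N0<->N1 -> N0.N0=(alive,v0) N0.N1=(alive,v0) N0.N2=(alive,v0) N0.N3=(alive,v0) | N1.N0=(alive,v0) N1.N1=(alive,v0) N1.N2=(alive,v0) N1.N3=(alive,v0)
Op 3: N1 marks N1=alive -> (alive,v1)
Op 4: gossip N3<->N2 -> N3.N0=(dead,v1) N3.N1=(alive,v0) N3.N2=(alive,v0) N3.N3=(alive,v0) | N2.N0=(dead,v1) N2.N1=(alive,v0) N2.N2=(alive,v0) N2.N3=(alive,v0)
Op 5: gossip N2<->N1 -> N2.N0=(dead,v1) N2.N1=(alive,v1) N2.N2=(alive,v0) N2.N3=(alive,v0) | N1.N0=(dead,v1) N1.N1=(alive,v1) N1.N2=(alive,v0) N1.N3=(alive,v0)
Op 6: gossip N1<->N2 -> N1.N0=(dead,v1) N1.N1=(alive,v1) N1.N2=(alive,v0) N1.N3=(alive,v0) | N2.N0=(dead,v1) N2.N1=(alive,v1) N2.N2=(alive,v0) N2.N3=(alive,v0)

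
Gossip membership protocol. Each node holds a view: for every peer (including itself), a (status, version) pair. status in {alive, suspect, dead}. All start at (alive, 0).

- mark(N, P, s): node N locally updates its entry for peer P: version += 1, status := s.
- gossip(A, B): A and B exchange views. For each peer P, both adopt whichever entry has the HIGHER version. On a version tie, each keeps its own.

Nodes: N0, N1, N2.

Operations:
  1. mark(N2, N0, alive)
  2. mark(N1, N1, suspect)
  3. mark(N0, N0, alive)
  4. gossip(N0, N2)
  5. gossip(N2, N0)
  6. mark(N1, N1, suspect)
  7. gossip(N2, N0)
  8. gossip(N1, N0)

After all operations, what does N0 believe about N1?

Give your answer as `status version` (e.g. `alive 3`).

Answer: suspect 2

Derivation:
Op 1: N2 marks N0=alive -> (alive,v1)
Op 2: N1 marks N1=suspect -> (suspect,v1)
Op 3: N0 marks N0=alive -> (alive,v1)
Op 4: gossip N0<->N2 -> N0.N0=(alive,v1) N0.N1=(alive,v0) N0.N2=(alive,v0) | N2.N0=(alive,v1) N2.N1=(alive,v0) N2.N2=(alive,v0)
Op 5: gossip N2<->N0 -> N2.N0=(alive,v1) N2.N1=(alive,v0) N2.N2=(alive,v0) | N0.N0=(alive,v1) N0.N1=(alive,v0) N0.N2=(alive,v0)
Op 6: N1 marks N1=suspect -> (suspect,v2)
Op 7: gossip N2<->N0 -> N2.N0=(alive,v1) N2.N1=(alive,v0) N2.N2=(alive,v0) | N0.N0=(alive,v1) N0.N1=(alive,v0) N0.N2=(alive,v0)
Op 8: gossip N1<->N0 -> N1.N0=(alive,v1) N1.N1=(suspect,v2) N1.N2=(alive,v0) | N0.N0=(alive,v1) N0.N1=(suspect,v2) N0.N2=(alive,v0)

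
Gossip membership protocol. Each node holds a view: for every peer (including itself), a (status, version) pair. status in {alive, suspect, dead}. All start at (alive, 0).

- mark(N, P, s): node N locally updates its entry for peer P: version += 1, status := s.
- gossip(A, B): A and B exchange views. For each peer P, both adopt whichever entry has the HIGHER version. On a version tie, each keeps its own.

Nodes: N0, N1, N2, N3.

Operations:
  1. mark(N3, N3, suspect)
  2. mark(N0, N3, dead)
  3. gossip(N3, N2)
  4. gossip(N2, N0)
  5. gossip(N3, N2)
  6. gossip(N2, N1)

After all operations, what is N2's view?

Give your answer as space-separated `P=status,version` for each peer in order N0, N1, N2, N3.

Op 1: N3 marks N3=suspect -> (suspect,v1)
Op 2: N0 marks N3=dead -> (dead,v1)
Op 3: gossip N3<->N2 -> N3.N0=(alive,v0) N3.N1=(alive,v0) N3.N2=(alive,v0) N3.N3=(suspect,v1) | N2.N0=(alive,v0) N2.N1=(alive,v0) N2.N2=(alive,v0) N2.N3=(suspect,v1)
Op 4: gossip N2<->N0 -> N2.N0=(alive,v0) N2.N1=(alive,v0) N2.N2=(alive,v0) N2.N3=(suspect,v1) | N0.N0=(alive,v0) N0.N1=(alive,v0) N0.N2=(alive,v0) N0.N3=(dead,v1)
Op 5: gossip N3<->N2 -> N3.N0=(alive,v0) N3.N1=(alive,v0) N3.N2=(alive,v0) N3.N3=(suspect,v1) | N2.N0=(alive,v0) N2.N1=(alive,v0) N2.N2=(alive,v0) N2.N3=(suspect,v1)
Op 6: gossip N2<->N1 -> N2.N0=(alive,v0) N2.N1=(alive,v0) N2.N2=(alive,v0) N2.N3=(suspect,v1) | N1.N0=(alive,v0) N1.N1=(alive,v0) N1.N2=(alive,v0) N1.N3=(suspect,v1)

Answer: N0=alive,0 N1=alive,0 N2=alive,0 N3=suspect,1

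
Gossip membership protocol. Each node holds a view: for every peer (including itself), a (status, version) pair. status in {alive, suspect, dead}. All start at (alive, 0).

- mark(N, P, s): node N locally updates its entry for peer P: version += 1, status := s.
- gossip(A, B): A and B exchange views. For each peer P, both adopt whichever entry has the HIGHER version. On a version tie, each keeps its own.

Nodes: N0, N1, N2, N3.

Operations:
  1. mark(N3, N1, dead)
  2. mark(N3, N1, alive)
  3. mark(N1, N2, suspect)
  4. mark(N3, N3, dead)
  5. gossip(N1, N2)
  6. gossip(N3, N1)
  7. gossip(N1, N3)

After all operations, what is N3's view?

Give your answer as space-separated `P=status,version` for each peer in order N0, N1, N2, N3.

Op 1: N3 marks N1=dead -> (dead,v1)
Op 2: N3 marks N1=alive -> (alive,v2)
Op 3: N1 marks N2=suspect -> (suspect,v1)
Op 4: N3 marks N3=dead -> (dead,v1)
Op 5: gossip N1<->N2 -> N1.N0=(alive,v0) N1.N1=(alive,v0) N1.N2=(suspect,v1) N1.N3=(alive,v0) | N2.N0=(alive,v0) N2.N1=(alive,v0) N2.N2=(suspect,v1) N2.N3=(alive,v0)
Op 6: gossip N3<->N1 -> N3.N0=(alive,v0) N3.N1=(alive,v2) N3.N2=(suspect,v1) N3.N3=(dead,v1) | N1.N0=(alive,v0) N1.N1=(alive,v2) N1.N2=(suspect,v1) N1.N3=(dead,v1)
Op 7: gossip N1<->N3 -> N1.N0=(alive,v0) N1.N1=(alive,v2) N1.N2=(suspect,v1) N1.N3=(dead,v1) | N3.N0=(alive,v0) N3.N1=(alive,v2) N3.N2=(suspect,v1) N3.N3=(dead,v1)

Answer: N0=alive,0 N1=alive,2 N2=suspect,1 N3=dead,1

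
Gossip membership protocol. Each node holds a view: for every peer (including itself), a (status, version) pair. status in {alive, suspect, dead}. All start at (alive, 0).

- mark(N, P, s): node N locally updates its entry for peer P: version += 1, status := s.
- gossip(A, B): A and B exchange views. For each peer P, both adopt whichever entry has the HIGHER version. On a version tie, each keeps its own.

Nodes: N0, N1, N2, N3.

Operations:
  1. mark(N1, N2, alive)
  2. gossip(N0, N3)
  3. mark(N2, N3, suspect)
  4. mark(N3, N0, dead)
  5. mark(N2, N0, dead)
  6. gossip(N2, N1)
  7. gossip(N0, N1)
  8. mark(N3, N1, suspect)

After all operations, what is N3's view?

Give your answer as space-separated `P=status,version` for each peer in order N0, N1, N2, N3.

Answer: N0=dead,1 N1=suspect,1 N2=alive,0 N3=alive,0

Derivation:
Op 1: N1 marks N2=alive -> (alive,v1)
Op 2: gossip N0<->N3 -> N0.N0=(alive,v0) N0.N1=(alive,v0) N0.N2=(alive,v0) N0.N3=(alive,v0) | N3.N0=(alive,v0) N3.N1=(alive,v0) N3.N2=(alive,v0) N3.N3=(alive,v0)
Op 3: N2 marks N3=suspect -> (suspect,v1)
Op 4: N3 marks N0=dead -> (dead,v1)
Op 5: N2 marks N0=dead -> (dead,v1)
Op 6: gossip N2<->N1 -> N2.N0=(dead,v1) N2.N1=(alive,v0) N2.N2=(alive,v1) N2.N3=(suspect,v1) | N1.N0=(dead,v1) N1.N1=(alive,v0) N1.N2=(alive,v1) N1.N3=(suspect,v1)
Op 7: gossip N0<->N1 -> N0.N0=(dead,v1) N0.N1=(alive,v0) N0.N2=(alive,v1) N0.N3=(suspect,v1) | N1.N0=(dead,v1) N1.N1=(alive,v0) N1.N2=(alive,v1) N1.N3=(suspect,v1)
Op 8: N3 marks N1=suspect -> (suspect,v1)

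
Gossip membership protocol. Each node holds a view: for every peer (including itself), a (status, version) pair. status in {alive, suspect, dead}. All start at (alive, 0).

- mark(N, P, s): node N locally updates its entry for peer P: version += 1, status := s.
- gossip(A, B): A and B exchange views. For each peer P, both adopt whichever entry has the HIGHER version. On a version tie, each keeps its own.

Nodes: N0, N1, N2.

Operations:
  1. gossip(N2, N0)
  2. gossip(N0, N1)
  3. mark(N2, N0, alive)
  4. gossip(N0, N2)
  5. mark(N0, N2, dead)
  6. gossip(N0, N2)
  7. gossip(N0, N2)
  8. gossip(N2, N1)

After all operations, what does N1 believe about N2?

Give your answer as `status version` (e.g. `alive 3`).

Answer: dead 1

Derivation:
Op 1: gossip N2<->N0 -> N2.N0=(alive,v0) N2.N1=(alive,v0) N2.N2=(alive,v0) | N0.N0=(alive,v0) N0.N1=(alive,v0) N0.N2=(alive,v0)
Op 2: gossip N0<->N1 -> N0.N0=(alive,v0) N0.N1=(alive,v0) N0.N2=(alive,v0) | N1.N0=(alive,v0) N1.N1=(alive,v0) N1.N2=(alive,v0)
Op 3: N2 marks N0=alive -> (alive,v1)
Op 4: gossip N0<->N2 -> N0.N0=(alive,v1) N0.N1=(alive,v0) N0.N2=(alive,v0) | N2.N0=(alive,v1) N2.N1=(alive,v0) N2.N2=(alive,v0)
Op 5: N0 marks N2=dead -> (dead,v1)
Op 6: gossip N0<->N2 -> N0.N0=(alive,v1) N0.N1=(alive,v0) N0.N2=(dead,v1) | N2.N0=(alive,v1) N2.N1=(alive,v0) N2.N2=(dead,v1)
Op 7: gossip N0<->N2 -> N0.N0=(alive,v1) N0.N1=(alive,v0) N0.N2=(dead,v1) | N2.N0=(alive,v1) N2.N1=(alive,v0) N2.N2=(dead,v1)
Op 8: gossip N2<->N1 -> N2.N0=(alive,v1) N2.N1=(alive,v0) N2.N2=(dead,v1) | N1.N0=(alive,v1) N1.N1=(alive,v0) N1.N2=(dead,v1)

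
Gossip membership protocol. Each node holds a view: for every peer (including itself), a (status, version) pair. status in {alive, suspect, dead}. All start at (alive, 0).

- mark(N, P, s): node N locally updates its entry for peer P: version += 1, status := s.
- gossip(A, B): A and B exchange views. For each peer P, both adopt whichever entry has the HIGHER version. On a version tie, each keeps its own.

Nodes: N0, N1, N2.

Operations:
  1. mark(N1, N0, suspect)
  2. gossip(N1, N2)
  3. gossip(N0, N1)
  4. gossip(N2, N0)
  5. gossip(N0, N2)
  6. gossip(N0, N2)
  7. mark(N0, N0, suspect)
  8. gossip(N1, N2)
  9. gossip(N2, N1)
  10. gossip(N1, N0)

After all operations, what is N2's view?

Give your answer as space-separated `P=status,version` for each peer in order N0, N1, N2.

Answer: N0=suspect,1 N1=alive,0 N2=alive,0

Derivation:
Op 1: N1 marks N0=suspect -> (suspect,v1)
Op 2: gossip N1<->N2 -> N1.N0=(suspect,v1) N1.N1=(alive,v0) N1.N2=(alive,v0) | N2.N0=(suspect,v1) N2.N1=(alive,v0) N2.N2=(alive,v0)
Op 3: gossip N0<->N1 -> N0.N0=(suspect,v1) N0.N1=(alive,v0) N0.N2=(alive,v0) | N1.N0=(suspect,v1) N1.N1=(alive,v0) N1.N2=(alive,v0)
Op 4: gossip N2<->N0 -> N2.N0=(suspect,v1) N2.N1=(alive,v0) N2.N2=(alive,v0) | N0.N0=(suspect,v1) N0.N1=(alive,v0) N0.N2=(alive,v0)
Op 5: gossip N0<->N2 -> N0.N0=(suspect,v1) N0.N1=(alive,v0) N0.N2=(alive,v0) | N2.N0=(suspect,v1) N2.N1=(alive,v0) N2.N2=(alive,v0)
Op 6: gossip N0<->N2 -> N0.N0=(suspect,v1) N0.N1=(alive,v0) N0.N2=(alive,v0) | N2.N0=(suspect,v1) N2.N1=(alive,v0) N2.N2=(alive,v0)
Op 7: N0 marks N0=suspect -> (suspect,v2)
Op 8: gossip N1<->N2 -> N1.N0=(suspect,v1) N1.N1=(alive,v0) N1.N2=(alive,v0) | N2.N0=(suspect,v1) N2.N1=(alive,v0) N2.N2=(alive,v0)
Op 9: gossip N2<->N1 -> N2.N0=(suspect,v1) N2.N1=(alive,v0) N2.N2=(alive,v0) | N1.N0=(suspect,v1) N1.N1=(alive,v0) N1.N2=(alive,v0)
Op 10: gossip N1<->N0 -> N1.N0=(suspect,v2) N1.N1=(alive,v0) N1.N2=(alive,v0) | N0.N0=(suspect,v2) N0.N1=(alive,v0) N0.N2=(alive,v0)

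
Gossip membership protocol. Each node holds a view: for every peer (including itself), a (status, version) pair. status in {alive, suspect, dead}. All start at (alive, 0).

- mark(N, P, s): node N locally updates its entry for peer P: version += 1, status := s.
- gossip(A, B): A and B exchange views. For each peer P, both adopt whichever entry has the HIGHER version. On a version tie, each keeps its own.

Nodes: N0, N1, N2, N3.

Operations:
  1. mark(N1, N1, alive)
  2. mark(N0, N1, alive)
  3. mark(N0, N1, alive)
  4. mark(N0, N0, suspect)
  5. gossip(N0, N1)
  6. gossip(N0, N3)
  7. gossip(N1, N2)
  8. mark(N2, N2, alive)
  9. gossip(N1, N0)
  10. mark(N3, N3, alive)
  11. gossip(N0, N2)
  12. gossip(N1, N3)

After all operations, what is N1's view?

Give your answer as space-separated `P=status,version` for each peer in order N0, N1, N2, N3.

Op 1: N1 marks N1=alive -> (alive,v1)
Op 2: N0 marks N1=alive -> (alive,v1)
Op 3: N0 marks N1=alive -> (alive,v2)
Op 4: N0 marks N0=suspect -> (suspect,v1)
Op 5: gossip N0<->N1 -> N0.N0=(suspect,v1) N0.N1=(alive,v2) N0.N2=(alive,v0) N0.N3=(alive,v0) | N1.N0=(suspect,v1) N1.N1=(alive,v2) N1.N2=(alive,v0) N1.N3=(alive,v0)
Op 6: gossip N0<->N3 -> N0.N0=(suspect,v1) N0.N1=(alive,v2) N0.N2=(alive,v0) N0.N3=(alive,v0) | N3.N0=(suspect,v1) N3.N1=(alive,v2) N3.N2=(alive,v0) N3.N3=(alive,v0)
Op 7: gossip N1<->N2 -> N1.N0=(suspect,v1) N1.N1=(alive,v2) N1.N2=(alive,v0) N1.N3=(alive,v0) | N2.N0=(suspect,v1) N2.N1=(alive,v2) N2.N2=(alive,v0) N2.N3=(alive,v0)
Op 8: N2 marks N2=alive -> (alive,v1)
Op 9: gossip N1<->N0 -> N1.N0=(suspect,v1) N1.N1=(alive,v2) N1.N2=(alive,v0) N1.N3=(alive,v0) | N0.N0=(suspect,v1) N0.N1=(alive,v2) N0.N2=(alive,v0) N0.N3=(alive,v0)
Op 10: N3 marks N3=alive -> (alive,v1)
Op 11: gossip N0<->N2 -> N0.N0=(suspect,v1) N0.N1=(alive,v2) N0.N2=(alive,v1) N0.N3=(alive,v0) | N2.N0=(suspect,v1) N2.N1=(alive,v2) N2.N2=(alive,v1) N2.N3=(alive,v0)
Op 12: gossip N1<->N3 -> N1.N0=(suspect,v1) N1.N1=(alive,v2) N1.N2=(alive,v0) N1.N3=(alive,v1) | N3.N0=(suspect,v1) N3.N1=(alive,v2) N3.N2=(alive,v0) N3.N3=(alive,v1)

Answer: N0=suspect,1 N1=alive,2 N2=alive,0 N3=alive,1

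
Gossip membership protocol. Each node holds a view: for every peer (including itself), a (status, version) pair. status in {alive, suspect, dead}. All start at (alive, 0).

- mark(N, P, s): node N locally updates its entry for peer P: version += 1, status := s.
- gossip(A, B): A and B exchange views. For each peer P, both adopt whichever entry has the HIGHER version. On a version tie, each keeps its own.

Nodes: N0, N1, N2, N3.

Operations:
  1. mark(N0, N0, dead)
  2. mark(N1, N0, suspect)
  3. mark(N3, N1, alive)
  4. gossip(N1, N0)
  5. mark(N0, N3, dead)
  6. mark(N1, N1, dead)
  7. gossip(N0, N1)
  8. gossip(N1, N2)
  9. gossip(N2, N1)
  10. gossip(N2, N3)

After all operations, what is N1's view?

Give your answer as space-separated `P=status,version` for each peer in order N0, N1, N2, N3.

Op 1: N0 marks N0=dead -> (dead,v1)
Op 2: N1 marks N0=suspect -> (suspect,v1)
Op 3: N3 marks N1=alive -> (alive,v1)
Op 4: gossip N1<->N0 -> N1.N0=(suspect,v1) N1.N1=(alive,v0) N1.N2=(alive,v0) N1.N3=(alive,v0) | N0.N0=(dead,v1) N0.N1=(alive,v0) N0.N2=(alive,v0) N0.N3=(alive,v0)
Op 5: N0 marks N3=dead -> (dead,v1)
Op 6: N1 marks N1=dead -> (dead,v1)
Op 7: gossip N0<->N1 -> N0.N0=(dead,v1) N0.N1=(dead,v1) N0.N2=(alive,v0) N0.N3=(dead,v1) | N1.N0=(suspect,v1) N1.N1=(dead,v1) N1.N2=(alive,v0) N1.N3=(dead,v1)
Op 8: gossip N1<->N2 -> N1.N0=(suspect,v1) N1.N1=(dead,v1) N1.N2=(alive,v0) N1.N3=(dead,v1) | N2.N0=(suspect,v1) N2.N1=(dead,v1) N2.N2=(alive,v0) N2.N3=(dead,v1)
Op 9: gossip N2<->N1 -> N2.N0=(suspect,v1) N2.N1=(dead,v1) N2.N2=(alive,v0) N2.N3=(dead,v1) | N1.N0=(suspect,v1) N1.N1=(dead,v1) N1.N2=(alive,v0) N1.N3=(dead,v1)
Op 10: gossip N2<->N3 -> N2.N0=(suspect,v1) N2.N1=(dead,v1) N2.N2=(alive,v0) N2.N3=(dead,v1) | N3.N0=(suspect,v1) N3.N1=(alive,v1) N3.N2=(alive,v0) N3.N3=(dead,v1)

Answer: N0=suspect,1 N1=dead,1 N2=alive,0 N3=dead,1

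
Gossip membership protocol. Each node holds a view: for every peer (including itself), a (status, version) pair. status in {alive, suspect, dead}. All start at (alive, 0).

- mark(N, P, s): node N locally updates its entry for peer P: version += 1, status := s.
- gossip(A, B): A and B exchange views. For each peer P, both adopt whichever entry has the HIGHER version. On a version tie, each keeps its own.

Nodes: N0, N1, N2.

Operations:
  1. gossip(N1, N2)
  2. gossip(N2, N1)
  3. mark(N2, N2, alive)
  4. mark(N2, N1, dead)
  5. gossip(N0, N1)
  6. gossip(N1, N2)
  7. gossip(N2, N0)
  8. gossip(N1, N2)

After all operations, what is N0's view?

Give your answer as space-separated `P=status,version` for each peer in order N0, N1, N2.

Answer: N0=alive,0 N1=dead,1 N2=alive,1

Derivation:
Op 1: gossip N1<->N2 -> N1.N0=(alive,v0) N1.N1=(alive,v0) N1.N2=(alive,v0) | N2.N0=(alive,v0) N2.N1=(alive,v0) N2.N2=(alive,v0)
Op 2: gossip N2<->N1 -> N2.N0=(alive,v0) N2.N1=(alive,v0) N2.N2=(alive,v0) | N1.N0=(alive,v0) N1.N1=(alive,v0) N1.N2=(alive,v0)
Op 3: N2 marks N2=alive -> (alive,v1)
Op 4: N2 marks N1=dead -> (dead,v1)
Op 5: gossip N0<->N1 -> N0.N0=(alive,v0) N0.N1=(alive,v0) N0.N2=(alive,v0) | N1.N0=(alive,v0) N1.N1=(alive,v0) N1.N2=(alive,v0)
Op 6: gossip N1<->N2 -> N1.N0=(alive,v0) N1.N1=(dead,v1) N1.N2=(alive,v1) | N2.N0=(alive,v0) N2.N1=(dead,v1) N2.N2=(alive,v1)
Op 7: gossip N2<->N0 -> N2.N0=(alive,v0) N2.N1=(dead,v1) N2.N2=(alive,v1) | N0.N0=(alive,v0) N0.N1=(dead,v1) N0.N2=(alive,v1)
Op 8: gossip N1<->N2 -> N1.N0=(alive,v0) N1.N1=(dead,v1) N1.N2=(alive,v1) | N2.N0=(alive,v0) N2.N1=(dead,v1) N2.N2=(alive,v1)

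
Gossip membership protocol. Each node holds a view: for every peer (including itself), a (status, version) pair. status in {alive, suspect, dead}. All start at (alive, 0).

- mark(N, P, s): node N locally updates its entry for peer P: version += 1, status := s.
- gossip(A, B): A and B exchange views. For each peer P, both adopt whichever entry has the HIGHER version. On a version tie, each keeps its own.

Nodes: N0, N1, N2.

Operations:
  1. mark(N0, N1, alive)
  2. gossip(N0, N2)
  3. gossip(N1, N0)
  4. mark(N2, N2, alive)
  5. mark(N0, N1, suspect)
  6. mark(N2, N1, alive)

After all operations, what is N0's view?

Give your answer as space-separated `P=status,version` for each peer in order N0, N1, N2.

Op 1: N0 marks N1=alive -> (alive,v1)
Op 2: gossip N0<->N2 -> N0.N0=(alive,v0) N0.N1=(alive,v1) N0.N2=(alive,v0) | N2.N0=(alive,v0) N2.N1=(alive,v1) N2.N2=(alive,v0)
Op 3: gossip N1<->N0 -> N1.N0=(alive,v0) N1.N1=(alive,v1) N1.N2=(alive,v0) | N0.N0=(alive,v0) N0.N1=(alive,v1) N0.N2=(alive,v0)
Op 4: N2 marks N2=alive -> (alive,v1)
Op 5: N0 marks N1=suspect -> (suspect,v2)
Op 6: N2 marks N1=alive -> (alive,v2)

Answer: N0=alive,0 N1=suspect,2 N2=alive,0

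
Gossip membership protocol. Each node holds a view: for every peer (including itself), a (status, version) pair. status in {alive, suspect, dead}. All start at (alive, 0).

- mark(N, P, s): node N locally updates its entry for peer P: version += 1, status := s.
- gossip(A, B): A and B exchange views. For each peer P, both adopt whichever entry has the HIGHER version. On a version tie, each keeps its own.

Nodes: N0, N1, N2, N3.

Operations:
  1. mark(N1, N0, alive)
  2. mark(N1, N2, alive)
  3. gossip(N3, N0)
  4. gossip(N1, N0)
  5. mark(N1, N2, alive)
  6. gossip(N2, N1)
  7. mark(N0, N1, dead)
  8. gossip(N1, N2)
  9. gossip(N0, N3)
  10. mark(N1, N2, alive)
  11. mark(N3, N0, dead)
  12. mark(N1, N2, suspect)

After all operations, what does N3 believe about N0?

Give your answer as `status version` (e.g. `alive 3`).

Op 1: N1 marks N0=alive -> (alive,v1)
Op 2: N1 marks N2=alive -> (alive,v1)
Op 3: gossip N3<->N0 -> N3.N0=(alive,v0) N3.N1=(alive,v0) N3.N2=(alive,v0) N3.N3=(alive,v0) | N0.N0=(alive,v0) N0.N1=(alive,v0) N0.N2=(alive,v0) N0.N3=(alive,v0)
Op 4: gossip N1<->N0 -> N1.N0=(alive,v1) N1.N1=(alive,v0) N1.N2=(alive,v1) N1.N3=(alive,v0) | N0.N0=(alive,v1) N0.N1=(alive,v0) N0.N2=(alive,v1) N0.N3=(alive,v0)
Op 5: N1 marks N2=alive -> (alive,v2)
Op 6: gossip N2<->N1 -> N2.N0=(alive,v1) N2.N1=(alive,v0) N2.N2=(alive,v2) N2.N3=(alive,v0) | N1.N0=(alive,v1) N1.N1=(alive,v0) N1.N2=(alive,v2) N1.N3=(alive,v0)
Op 7: N0 marks N1=dead -> (dead,v1)
Op 8: gossip N1<->N2 -> N1.N0=(alive,v1) N1.N1=(alive,v0) N1.N2=(alive,v2) N1.N3=(alive,v0) | N2.N0=(alive,v1) N2.N1=(alive,v0) N2.N2=(alive,v2) N2.N3=(alive,v0)
Op 9: gossip N0<->N3 -> N0.N0=(alive,v1) N0.N1=(dead,v1) N0.N2=(alive,v1) N0.N3=(alive,v0) | N3.N0=(alive,v1) N3.N1=(dead,v1) N3.N2=(alive,v1) N3.N3=(alive,v0)
Op 10: N1 marks N2=alive -> (alive,v3)
Op 11: N3 marks N0=dead -> (dead,v2)
Op 12: N1 marks N2=suspect -> (suspect,v4)

Answer: dead 2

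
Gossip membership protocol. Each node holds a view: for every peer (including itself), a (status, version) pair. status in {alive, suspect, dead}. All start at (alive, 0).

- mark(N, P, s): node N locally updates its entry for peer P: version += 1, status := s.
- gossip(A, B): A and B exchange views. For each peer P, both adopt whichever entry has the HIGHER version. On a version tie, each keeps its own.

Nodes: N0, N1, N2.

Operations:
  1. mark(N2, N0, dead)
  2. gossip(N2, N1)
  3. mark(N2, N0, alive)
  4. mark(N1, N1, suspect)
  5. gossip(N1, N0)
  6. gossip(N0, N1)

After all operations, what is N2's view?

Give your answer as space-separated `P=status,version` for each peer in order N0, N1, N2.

Op 1: N2 marks N0=dead -> (dead,v1)
Op 2: gossip N2<->N1 -> N2.N0=(dead,v1) N2.N1=(alive,v0) N2.N2=(alive,v0) | N1.N0=(dead,v1) N1.N1=(alive,v0) N1.N2=(alive,v0)
Op 3: N2 marks N0=alive -> (alive,v2)
Op 4: N1 marks N1=suspect -> (suspect,v1)
Op 5: gossip N1<->N0 -> N1.N0=(dead,v1) N1.N1=(suspect,v1) N1.N2=(alive,v0) | N0.N0=(dead,v1) N0.N1=(suspect,v1) N0.N2=(alive,v0)
Op 6: gossip N0<->N1 -> N0.N0=(dead,v1) N0.N1=(suspect,v1) N0.N2=(alive,v0) | N1.N0=(dead,v1) N1.N1=(suspect,v1) N1.N2=(alive,v0)

Answer: N0=alive,2 N1=alive,0 N2=alive,0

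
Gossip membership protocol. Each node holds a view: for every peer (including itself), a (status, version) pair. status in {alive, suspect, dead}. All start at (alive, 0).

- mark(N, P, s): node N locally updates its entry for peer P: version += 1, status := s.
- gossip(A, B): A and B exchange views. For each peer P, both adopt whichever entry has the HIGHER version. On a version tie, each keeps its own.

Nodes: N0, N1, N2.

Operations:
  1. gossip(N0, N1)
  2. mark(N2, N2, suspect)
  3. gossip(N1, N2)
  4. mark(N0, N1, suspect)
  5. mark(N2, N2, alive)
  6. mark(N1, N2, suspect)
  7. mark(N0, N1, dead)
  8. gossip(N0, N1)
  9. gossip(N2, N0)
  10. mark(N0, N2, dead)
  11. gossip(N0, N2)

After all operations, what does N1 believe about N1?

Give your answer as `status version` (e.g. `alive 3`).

Op 1: gossip N0<->N1 -> N0.N0=(alive,v0) N0.N1=(alive,v0) N0.N2=(alive,v0) | N1.N0=(alive,v0) N1.N1=(alive,v0) N1.N2=(alive,v0)
Op 2: N2 marks N2=suspect -> (suspect,v1)
Op 3: gossip N1<->N2 -> N1.N0=(alive,v0) N1.N1=(alive,v0) N1.N2=(suspect,v1) | N2.N0=(alive,v0) N2.N1=(alive,v0) N2.N2=(suspect,v1)
Op 4: N0 marks N1=suspect -> (suspect,v1)
Op 5: N2 marks N2=alive -> (alive,v2)
Op 6: N1 marks N2=suspect -> (suspect,v2)
Op 7: N0 marks N1=dead -> (dead,v2)
Op 8: gossip N0<->N1 -> N0.N0=(alive,v0) N0.N1=(dead,v2) N0.N2=(suspect,v2) | N1.N0=(alive,v0) N1.N1=(dead,v2) N1.N2=(suspect,v2)
Op 9: gossip N2<->N0 -> N2.N0=(alive,v0) N2.N1=(dead,v2) N2.N2=(alive,v2) | N0.N0=(alive,v0) N0.N1=(dead,v2) N0.N2=(suspect,v2)
Op 10: N0 marks N2=dead -> (dead,v3)
Op 11: gossip N0<->N2 -> N0.N0=(alive,v0) N0.N1=(dead,v2) N0.N2=(dead,v3) | N2.N0=(alive,v0) N2.N1=(dead,v2) N2.N2=(dead,v3)

Answer: dead 2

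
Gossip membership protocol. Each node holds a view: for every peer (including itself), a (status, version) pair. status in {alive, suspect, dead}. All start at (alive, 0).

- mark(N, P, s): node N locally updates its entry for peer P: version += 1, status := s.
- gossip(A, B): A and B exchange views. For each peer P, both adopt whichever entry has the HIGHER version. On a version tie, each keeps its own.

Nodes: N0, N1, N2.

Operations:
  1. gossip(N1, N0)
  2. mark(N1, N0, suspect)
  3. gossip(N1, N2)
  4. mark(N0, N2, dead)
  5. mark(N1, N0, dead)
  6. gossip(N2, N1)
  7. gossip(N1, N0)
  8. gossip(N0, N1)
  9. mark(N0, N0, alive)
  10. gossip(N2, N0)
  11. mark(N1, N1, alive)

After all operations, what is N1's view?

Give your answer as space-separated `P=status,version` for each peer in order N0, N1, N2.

Answer: N0=dead,2 N1=alive,1 N2=dead,1

Derivation:
Op 1: gossip N1<->N0 -> N1.N0=(alive,v0) N1.N1=(alive,v0) N1.N2=(alive,v0) | N0.N0=(alive,v0) N0.N1=(alive,v0) N0.N2=(alive,v0)
Op 2: N1 marks N0=suspect -> (suspect,v1)
Op 3: gossip N1<->N2 -> N1.N0=(suspect,v1) N1.N1=(alive,v0) N1.N2=(alive,v0) | N2.N0=(suspect,v1) N2.N1=(alive,v0) N2.N2=(alive,v0)
Op 4: N0 marks N2=dead -> (dead,v1)
Op 5: N1 marks N0=dead -> (dead,v2)
Op 6: gossip N2<->N1 -> N2.N0=(dead,v2) N2.N1=(alive,v0) N2.N2=(alive,v0) | N1.N0=(dead,v2) N1.N1=(alive,v0) N1.N2=(alive,v0)
Op 7: gossip N1<->N0 -> N1.N0=(dead,v2) N1.N1=(alive,v0) N1.N2=(dead,v1) | N0.N0=(dead,v2) N0.N1=(alive,v0) N0.N2=(dead,v1)
Op 8: gossip N0<->N1 -> N0.N0=(dead,v2) N0.N1=(alive,v0) N0.N2=(dead,v1) | N1.N0=(dead,v2) N1.N1=(alive,v0) N1.N2=(dead,v1)
Op 9: N0 marks N0=alive -> (alive,v3)
Op 10: gossip N2<->N0 -> N2.N0=(alive,v3) N2.N1=(alive,v0) N2.N2=(dead,v1) | N0.N0=(alive,v3) N0.N1=(alive,v0) N0.N2=(dead,v1)
Op 11: N1 marks N1=alive -> (alive,v1)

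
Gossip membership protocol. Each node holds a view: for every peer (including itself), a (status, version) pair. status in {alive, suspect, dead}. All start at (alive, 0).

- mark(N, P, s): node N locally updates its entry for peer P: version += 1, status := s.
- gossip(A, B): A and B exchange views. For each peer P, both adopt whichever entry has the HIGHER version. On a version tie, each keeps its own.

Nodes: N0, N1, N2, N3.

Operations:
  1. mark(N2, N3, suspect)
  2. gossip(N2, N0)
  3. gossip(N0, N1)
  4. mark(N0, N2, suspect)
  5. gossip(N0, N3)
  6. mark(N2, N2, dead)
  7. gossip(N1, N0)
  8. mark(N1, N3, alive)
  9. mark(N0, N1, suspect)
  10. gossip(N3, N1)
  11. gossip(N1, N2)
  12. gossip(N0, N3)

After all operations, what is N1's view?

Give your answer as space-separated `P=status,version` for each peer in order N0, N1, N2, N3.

Op 1: N2 marks N3=suspect -> (suspect,v1)
Op 2: gossip N2<->N0 -> N2.N0=(alive,v0) N2.N1=(alive,v0) N2.N2=(alive,v0) N2.N3=(suspect,v1) | N0.N0=(alive,v0) N0.N1=(alive,v0) N0.N2=(alive,v0) N0.N3=(suspect,v1)
Op 3: gossip N0<->N1 -> N0.N0=(alive,v0) N0.N1=(alive,v0) N0.N2=(alive,v0) N0.N3=(suspect,v1) | N1.N0=(alive,v0) N1.N1=(alive,v0) N1.N2=(alive,v0) N1.N3=(suspect,v1)
Op 4: N0 marks N2=suspect -> (suspect,v1)
Op 5: gossip N0<->N3 -> N0.N0=(alive,v0) N0.N1=(alive,v0) N0.N2=(suspect,v1) N0.N3=(suspect,v1) | N3.N0=(alive,v0) N3.N1=(alive,v0) N3.N2=(suspect,v1) N3.N3=(suspect,v1)
Op 6: N2 marks N2=dead -> (dead,v1)
Op 7: gossip N1<->N0 -> N1.N0=(alive,v0) N1.N1=(alive,v0) N1.N2=(suspect,v1) N1.N3=(suspect,v1) | N0.N0=(alive,v0) N0.N1=(alive,v0) N0.N2=(suspect,v1) N0.N3=(suspect,v1)
Op 8: N1 marks N3=alive -> (alive,v2)
Op 9: N0 marks N1=suspect -> (suspect,v1)
Op 10: gossip N3<->N1 -> N3.N0=(alive,v0) N3.N1=(alive,v0) N3.N2=(suspect,v1) N3.N3=(alive,v2) | N1.N0=(alive,v0) N1.N1=(alive,v0) N1.N2=(suspect,v1) N1.N3=(alive,v2)
Op 11: gossip N1<->N2 -> N1.N0=(alive,v0) N1.N1=(alive,v0) N1.N2=(suspect,v1) N1.N3=(alive,v2) | N2.N0=(alive,v0) N2.N1=(alive,v0) N2.N2=(dead,v1) N2.N3=(alive,v2)
Op 12: gossip N0<->N3 -> N0.N0=(alive,v0) N0.N1=(suspect,v1) N0.N2=(suspect,v1) N0.N3=(alive,v2) | N3.N0=(alive,v0) N3.N1=(suspect,v1) N3.N2=(suspect,v1) N3.N3=(alive,v2)

Answer: N0=alive,0 N1=alive,0 N2=suspect,1 N3=alive,2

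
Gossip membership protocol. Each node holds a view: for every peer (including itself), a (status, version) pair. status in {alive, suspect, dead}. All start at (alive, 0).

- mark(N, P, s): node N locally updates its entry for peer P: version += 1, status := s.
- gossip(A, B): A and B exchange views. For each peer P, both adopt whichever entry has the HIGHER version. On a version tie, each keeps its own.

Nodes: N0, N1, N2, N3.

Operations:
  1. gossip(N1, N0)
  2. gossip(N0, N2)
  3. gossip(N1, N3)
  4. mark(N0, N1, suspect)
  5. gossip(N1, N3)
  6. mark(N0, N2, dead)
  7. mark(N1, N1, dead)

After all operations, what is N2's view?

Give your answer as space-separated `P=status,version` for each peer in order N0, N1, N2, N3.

Op 1: gossip N1<->N0 -> N1.N0=(alive,v0) N1.N1=(alive,v0) N1.N2=(alive,v0) N1.N3=(alive,v0) | N0.N0=(alive,v0) N0.N1=(alive,v0) N0.N2=(alive,v0) N0.N3=(alive,v0)
Op 2: gossip N0<->N2 -> N0.N0=(alive,v0) N0.N1=(alive,v0) N0.N2=(alive,v0) N0.N3=(alive,v0) | N2.N0=(alive,v0) N2.N1=(alive,v0) N2.N2=(alive,v0) N2.N3=(alive,v0)
Op 3: gossip N1<->N3 -> N1.N0=(alive,v0) N1.N1=(alive,v0) N1.N2=(alive,v0) N1.N3=(alive,v0) | N3.N0=(alive,v0) N3.N1=(alive,v0) N3.N2=(alive,v0) N3.N3=(alive,v0)
Op 4: N0 marks N1=suspect -> (suspect,v1)
Op 5: gossip N1<->N3 -> N1.N0=(alive,v0) N1.N1=(alive,v0) N1.N2=(alive,v0) N1.N3=(alive,v0) | N3.N0=(alive,v0) N3.N1=(alive,v0) N3.N2=(alive,v0) N3.N3=(alive,v0)
Op 6: N0 marks N2=dead -> (dead,v1)
Op 7: N1 marks N1=dead -> (dead,v1)

Answer: N0=alive,0 N1=alive,0 N2=alive,0 N3=alive,0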